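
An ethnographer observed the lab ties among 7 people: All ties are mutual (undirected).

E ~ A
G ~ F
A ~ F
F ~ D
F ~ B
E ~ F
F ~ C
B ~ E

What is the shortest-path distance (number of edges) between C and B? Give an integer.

One shortest route is C – F – B, which uses 2 edges, and C and B are not directly tied, so nothing shorter exists. So d(C,B) = 2.

2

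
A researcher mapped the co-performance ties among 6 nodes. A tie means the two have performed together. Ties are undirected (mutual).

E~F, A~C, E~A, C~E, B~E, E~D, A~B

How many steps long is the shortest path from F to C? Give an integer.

2

One shortest route is F – E – C, which uses 2 edges, and F and C are not directly tied, so nothing shorter exists. So d(F,C) = 2.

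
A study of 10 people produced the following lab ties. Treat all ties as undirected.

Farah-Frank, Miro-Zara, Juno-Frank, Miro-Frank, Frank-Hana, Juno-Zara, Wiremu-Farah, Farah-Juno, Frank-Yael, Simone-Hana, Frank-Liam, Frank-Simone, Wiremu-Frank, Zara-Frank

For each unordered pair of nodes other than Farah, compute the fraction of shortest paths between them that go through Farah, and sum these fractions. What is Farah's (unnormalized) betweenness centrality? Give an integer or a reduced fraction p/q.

1/2

Pairs whose geodesics pass through Farah — Juno–Wiremu: 1/2.
All other pairs contribute 0.
Summing the contributions gives betweenness(Farah) = 1/2.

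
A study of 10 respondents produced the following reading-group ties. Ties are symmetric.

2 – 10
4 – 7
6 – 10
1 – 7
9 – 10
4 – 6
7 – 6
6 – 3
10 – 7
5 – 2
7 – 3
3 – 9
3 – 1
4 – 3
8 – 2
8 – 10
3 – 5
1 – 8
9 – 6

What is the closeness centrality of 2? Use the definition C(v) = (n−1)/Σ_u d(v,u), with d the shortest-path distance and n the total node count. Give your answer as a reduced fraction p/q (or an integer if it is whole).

Distances from 2: 1:2, 3:2, 4:3, 5:1, 6:2, 7:2, 8:1, 9:2, 10:1. Sum = 16.
n = 10, so closeness = 9/16.

9/16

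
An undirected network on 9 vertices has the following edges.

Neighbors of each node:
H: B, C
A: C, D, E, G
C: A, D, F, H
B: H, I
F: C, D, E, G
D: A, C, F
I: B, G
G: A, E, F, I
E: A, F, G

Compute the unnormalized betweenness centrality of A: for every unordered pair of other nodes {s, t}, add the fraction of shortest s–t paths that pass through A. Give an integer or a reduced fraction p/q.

11/3

Pairs whose geodesics pass through A — I–C: 1/3; I–D: 1/2; H–E: 1/2; H–G: 1/3; E–C: 1/2; E–D: 1/2; G–C: 1/2; G–D: 1/2.
All other pairs contribute 0.
Summing the contributions gives betweenness(A) = 11/3.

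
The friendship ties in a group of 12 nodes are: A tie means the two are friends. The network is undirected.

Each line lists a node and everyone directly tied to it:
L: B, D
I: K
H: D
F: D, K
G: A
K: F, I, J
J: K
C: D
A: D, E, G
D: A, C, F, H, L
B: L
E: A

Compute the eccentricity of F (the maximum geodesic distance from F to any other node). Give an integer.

Distances from F: A:2, B:3, C:2, D:1, E:3, G:3, H:2, I:2, J:2, K:1, L:2.
The largest is 3 (to B, G, and E), so the eccentricity of F is 3.

3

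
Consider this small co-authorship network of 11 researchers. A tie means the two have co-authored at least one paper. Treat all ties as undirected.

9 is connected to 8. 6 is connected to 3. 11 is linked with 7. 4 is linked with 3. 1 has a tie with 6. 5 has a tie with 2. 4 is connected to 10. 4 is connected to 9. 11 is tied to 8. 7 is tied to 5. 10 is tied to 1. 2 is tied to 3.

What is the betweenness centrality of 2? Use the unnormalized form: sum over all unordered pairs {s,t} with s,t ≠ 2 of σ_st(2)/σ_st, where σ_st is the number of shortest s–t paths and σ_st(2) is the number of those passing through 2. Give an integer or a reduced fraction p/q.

21/2

Pairs whose geodesics pass through 2 — 11–3: 1/2; 11–6: 1/2; 7–3: 1; 7–6: 1; 7–1: 1; 7–10: 1/2; 7–4: 1/2; 5–3: 1; 5–6: 1; 5–1: 1; 5–10: 1; 5–4: 1; 5–9: 1/2.
All other pairs contribute 0.
Summing the contributions gives betweenness(2) = 21/2.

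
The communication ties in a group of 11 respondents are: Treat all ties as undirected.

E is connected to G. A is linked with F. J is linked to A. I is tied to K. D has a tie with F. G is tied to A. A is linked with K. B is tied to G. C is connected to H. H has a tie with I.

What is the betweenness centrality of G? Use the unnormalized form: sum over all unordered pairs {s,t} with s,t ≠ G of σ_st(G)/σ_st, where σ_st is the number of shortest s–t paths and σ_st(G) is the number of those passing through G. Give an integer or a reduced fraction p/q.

Pairs whose geodesics pass through G — I–B: 1; I–E: 1; H–B: 1; H–E: 1; A–B: 1; A–E: 1; J–B: 1; J–E: 1; B–F: 1; B–E: 1; B–D: 1; B–C: 1; B–K: 1; F–E: 1 … (+3 more pairs).
All other pairs contribute 0.
Summing the contributions gives betweenness(G) = 17.

17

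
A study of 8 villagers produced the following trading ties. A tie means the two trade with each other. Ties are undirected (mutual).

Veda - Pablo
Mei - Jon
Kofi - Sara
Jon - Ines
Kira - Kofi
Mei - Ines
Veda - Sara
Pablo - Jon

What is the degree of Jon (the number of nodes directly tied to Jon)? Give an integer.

3

Jon is directly tied to Ines, Mei, and Pablo. That is 3 neighbors, so the degree of Jon is 3.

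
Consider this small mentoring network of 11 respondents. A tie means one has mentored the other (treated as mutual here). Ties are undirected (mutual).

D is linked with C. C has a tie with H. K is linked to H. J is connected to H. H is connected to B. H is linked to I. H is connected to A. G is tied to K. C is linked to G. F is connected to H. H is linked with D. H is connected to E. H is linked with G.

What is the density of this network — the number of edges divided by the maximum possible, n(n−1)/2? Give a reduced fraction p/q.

There are 13 edges and 11 nodes, so the maximum possible is C(11,2) = 55.
Density = 13/55.

13/55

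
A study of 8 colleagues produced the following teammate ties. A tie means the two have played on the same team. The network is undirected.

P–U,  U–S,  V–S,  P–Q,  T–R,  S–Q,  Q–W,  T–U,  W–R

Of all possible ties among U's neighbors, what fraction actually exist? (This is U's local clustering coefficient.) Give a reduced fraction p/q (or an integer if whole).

U's neighbors: P, S, and T (k = 3).
Possible neighbor pairs: C(3,2) = 3. Edges among them: none → e = 0.
Clustering(U) = 0/3 = 0.

0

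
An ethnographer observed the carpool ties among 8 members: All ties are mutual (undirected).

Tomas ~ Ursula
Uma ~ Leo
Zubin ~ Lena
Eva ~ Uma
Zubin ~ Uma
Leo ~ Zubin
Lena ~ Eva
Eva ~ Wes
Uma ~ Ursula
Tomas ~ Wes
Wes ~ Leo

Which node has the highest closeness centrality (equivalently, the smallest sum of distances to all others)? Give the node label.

Uma

Farness (sum of distances to all others) for each node — Eva:11, Lena:14, Leo:11, Tomas:14, Uma:10, Ursula:13, Wes:11, Zubin:12.
The smallest farness is 10, for Uma, so Uma has the highest closeness.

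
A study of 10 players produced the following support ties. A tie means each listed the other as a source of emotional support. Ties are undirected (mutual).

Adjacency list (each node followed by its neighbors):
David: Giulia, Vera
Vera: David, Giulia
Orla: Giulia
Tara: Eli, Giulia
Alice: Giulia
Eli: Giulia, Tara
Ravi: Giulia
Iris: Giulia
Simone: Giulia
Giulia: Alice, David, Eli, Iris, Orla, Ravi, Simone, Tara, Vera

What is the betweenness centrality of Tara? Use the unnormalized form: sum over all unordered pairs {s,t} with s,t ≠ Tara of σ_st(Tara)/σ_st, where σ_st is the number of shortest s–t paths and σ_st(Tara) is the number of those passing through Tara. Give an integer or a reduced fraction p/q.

No shortest path between any pair of other nodes passes through Tara.
Summing the contributions gives betweenness(Tara) = 0.

0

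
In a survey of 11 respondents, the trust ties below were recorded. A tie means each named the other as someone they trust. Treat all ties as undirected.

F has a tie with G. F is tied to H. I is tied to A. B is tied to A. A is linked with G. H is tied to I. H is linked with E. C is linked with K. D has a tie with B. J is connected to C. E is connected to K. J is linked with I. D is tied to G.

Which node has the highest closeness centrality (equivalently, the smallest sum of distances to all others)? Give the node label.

I

Farness (sum of distances to all others) for each node — A:21, B:28, C:29, D:30, E:25, F:23, G:23, H:20, I:19, J:24, K:30.
The smallest farness is 19, for I, so I has the highest closeness.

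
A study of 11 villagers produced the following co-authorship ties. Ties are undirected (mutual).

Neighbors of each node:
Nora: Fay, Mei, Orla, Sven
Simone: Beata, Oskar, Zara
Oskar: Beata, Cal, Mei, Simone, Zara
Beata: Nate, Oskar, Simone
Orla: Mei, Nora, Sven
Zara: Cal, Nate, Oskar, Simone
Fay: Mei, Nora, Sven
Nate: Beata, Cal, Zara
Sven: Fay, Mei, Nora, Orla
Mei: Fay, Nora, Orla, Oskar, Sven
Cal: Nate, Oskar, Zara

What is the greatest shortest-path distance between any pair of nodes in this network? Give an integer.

Eccentricity of each node (its greatest distance to any other): Beata:3, Cal:3, Fay:4, Mei:3, Nate:4, Nora:4, Orla:4, Oskar:2, Simone:3, Sven:4, Zara:3.
The maximum eccentricity is 4, realized for instance by the pair Nate–Fay via Nate – Beata – Oskar – Mei – Fay. So the diameter is 4.

4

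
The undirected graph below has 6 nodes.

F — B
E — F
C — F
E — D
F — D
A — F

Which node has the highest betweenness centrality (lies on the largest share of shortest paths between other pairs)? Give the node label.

F

Unnormalized betweenness of each node: A:0, B:0, C:0, D:0, E:0, F:9.
F has the largest value, 9, making it the main broker — the node through which the most shortest paths run.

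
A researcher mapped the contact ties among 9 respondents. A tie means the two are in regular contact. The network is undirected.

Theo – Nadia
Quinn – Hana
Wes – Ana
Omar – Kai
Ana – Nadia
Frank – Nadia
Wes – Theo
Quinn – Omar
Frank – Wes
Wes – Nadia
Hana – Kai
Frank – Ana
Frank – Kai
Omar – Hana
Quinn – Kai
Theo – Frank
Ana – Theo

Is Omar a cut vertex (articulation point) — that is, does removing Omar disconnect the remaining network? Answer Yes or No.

Even without Omar, every remaining node can still reach every other (the residual graph is connected), so Omar is not a cut vertex.

No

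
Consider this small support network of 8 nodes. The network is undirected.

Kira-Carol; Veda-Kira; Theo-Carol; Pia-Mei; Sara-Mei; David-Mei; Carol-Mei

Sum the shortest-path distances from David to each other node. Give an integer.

Distances from David: Carol:2, Kira:3, Mei:1, Pia:2, Sara:2, Theo:3, Veda:4.
Sum = 2 + 3 + 1 + 2 + 2 + 3 + 4 = 17.

17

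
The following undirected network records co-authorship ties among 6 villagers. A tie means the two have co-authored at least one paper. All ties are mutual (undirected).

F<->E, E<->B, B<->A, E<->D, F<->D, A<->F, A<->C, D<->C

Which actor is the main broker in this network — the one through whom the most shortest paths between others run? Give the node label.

A

Unnormalized betweenness of each node: A:2, B:1/2, C:1/2, D:3/2, E:3/2, F:1.
A has the largest value, 2, making it the main broker — the node through which the most shortest paths run.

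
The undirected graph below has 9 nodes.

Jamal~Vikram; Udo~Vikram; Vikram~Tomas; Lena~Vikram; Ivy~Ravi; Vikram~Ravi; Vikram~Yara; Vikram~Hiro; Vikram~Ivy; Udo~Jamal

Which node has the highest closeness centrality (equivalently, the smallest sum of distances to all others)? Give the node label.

Farness (sum of distances to all others) for each node — Hiro:15, Ivy:14, Jamal:14, Lena:15, Ravi:14, Tomas:15, Udo:14, Vikram:8, Yara:15.
The smallest farness is 8, for Vikram, so Vikram has the highest closeness.

Vikram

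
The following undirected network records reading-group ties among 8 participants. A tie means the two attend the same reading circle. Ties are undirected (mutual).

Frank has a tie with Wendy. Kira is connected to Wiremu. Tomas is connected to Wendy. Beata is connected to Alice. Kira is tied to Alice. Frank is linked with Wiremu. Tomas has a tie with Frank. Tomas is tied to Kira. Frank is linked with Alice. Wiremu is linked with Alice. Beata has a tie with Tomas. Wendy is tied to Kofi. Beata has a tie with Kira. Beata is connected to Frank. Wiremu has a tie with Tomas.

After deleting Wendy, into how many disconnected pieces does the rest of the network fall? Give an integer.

2

Without Wendy, the remaining ties split the others into: {Alice, Beata, Frank, Kira, Tomas, Wiremu}; {Kofi}.
That's 2 separate components.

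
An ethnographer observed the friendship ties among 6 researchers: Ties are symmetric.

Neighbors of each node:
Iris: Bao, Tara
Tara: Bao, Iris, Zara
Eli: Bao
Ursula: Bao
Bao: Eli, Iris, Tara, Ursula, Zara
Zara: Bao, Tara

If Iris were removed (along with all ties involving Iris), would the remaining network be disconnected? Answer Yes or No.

No

Even without Iris, every remaining node can still reach every other (the residual graph is connected), so Iris is not a cut vertex.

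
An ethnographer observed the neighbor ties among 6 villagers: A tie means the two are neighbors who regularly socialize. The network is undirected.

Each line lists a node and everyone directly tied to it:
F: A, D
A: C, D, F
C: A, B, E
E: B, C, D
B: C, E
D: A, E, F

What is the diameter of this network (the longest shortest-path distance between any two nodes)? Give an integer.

3

Eccentricity of each node (its greatest distance to any other): A:2, B:3, C:2, D:2, E:2, F:3.
The maximum eccentricity is 3, realized for instance by the pair B–F via B – C – A – F. So the diameter is 3.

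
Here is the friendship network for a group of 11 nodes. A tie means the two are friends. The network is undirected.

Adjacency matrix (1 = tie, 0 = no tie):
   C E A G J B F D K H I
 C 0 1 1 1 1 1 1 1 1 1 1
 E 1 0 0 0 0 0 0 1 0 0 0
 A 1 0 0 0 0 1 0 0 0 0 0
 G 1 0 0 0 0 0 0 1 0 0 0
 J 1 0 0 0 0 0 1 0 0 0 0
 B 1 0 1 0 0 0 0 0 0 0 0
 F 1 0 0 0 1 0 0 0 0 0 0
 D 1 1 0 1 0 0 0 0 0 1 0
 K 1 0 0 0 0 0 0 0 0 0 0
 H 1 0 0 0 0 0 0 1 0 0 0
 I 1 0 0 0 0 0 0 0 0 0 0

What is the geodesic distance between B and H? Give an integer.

One shortest route is B – C – H, which uses 2 edges, and B and H are not directly tied, so nothing shorter exists. So d(B,H) = 2.

2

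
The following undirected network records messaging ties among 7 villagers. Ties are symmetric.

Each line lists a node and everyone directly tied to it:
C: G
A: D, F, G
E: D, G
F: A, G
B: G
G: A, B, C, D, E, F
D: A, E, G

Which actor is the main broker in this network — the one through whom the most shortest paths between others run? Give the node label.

G

Unnormalized betweenness of each node: A:1/2, B:0, C:0, D:1/2, E:0, F:0, G:11.
G has the largest value, 11, making it the main broker — the node through which the most shortest paths run.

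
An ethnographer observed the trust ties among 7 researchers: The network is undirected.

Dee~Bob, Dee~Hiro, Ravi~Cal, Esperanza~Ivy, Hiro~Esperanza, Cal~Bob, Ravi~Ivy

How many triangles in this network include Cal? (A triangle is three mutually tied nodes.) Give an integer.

0

Cal's neighbors are Bob and Ravi, but none of them are tied to each other, so no triangle contains Cal.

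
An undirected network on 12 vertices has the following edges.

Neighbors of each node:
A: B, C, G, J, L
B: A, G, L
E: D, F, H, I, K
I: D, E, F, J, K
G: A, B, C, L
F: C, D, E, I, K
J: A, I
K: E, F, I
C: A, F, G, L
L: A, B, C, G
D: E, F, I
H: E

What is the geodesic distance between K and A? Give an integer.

One shortest route is K – I – J – A, which uses 3 edges, and at distance 2 from K we only reach {C, D, H, J}, which does not include A. So d(K,A) = 3.

3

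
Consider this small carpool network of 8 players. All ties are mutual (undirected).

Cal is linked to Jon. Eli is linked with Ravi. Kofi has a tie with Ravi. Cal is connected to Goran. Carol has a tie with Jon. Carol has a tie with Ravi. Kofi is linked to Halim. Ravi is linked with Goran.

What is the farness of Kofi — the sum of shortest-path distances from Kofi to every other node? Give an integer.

14

Distances from Kofi: Cal:3, Carol:2, Eli:2, Goran:2, Halim:1, Jon:3, Ravi:1.
Sum = 3 + 2 + 2 + 2 + 1 + 3 + 1 = 14.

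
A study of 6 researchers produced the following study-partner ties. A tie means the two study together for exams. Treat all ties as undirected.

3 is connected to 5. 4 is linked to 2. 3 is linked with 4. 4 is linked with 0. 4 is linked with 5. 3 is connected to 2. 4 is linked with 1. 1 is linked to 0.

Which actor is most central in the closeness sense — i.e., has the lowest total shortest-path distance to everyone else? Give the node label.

4

Farness (sum of distances to all others) for each node — 0:8, 1:8, 2:8, 3:7, 4:5, 5:8.
The smallest farness is 5, for 4, so 4 has the highest closeness.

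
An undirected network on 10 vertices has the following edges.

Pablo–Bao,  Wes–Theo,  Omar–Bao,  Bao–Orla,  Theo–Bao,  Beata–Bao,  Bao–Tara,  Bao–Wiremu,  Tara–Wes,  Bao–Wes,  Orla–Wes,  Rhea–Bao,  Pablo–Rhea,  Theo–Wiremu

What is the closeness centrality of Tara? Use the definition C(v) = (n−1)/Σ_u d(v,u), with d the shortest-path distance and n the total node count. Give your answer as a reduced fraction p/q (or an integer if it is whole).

Distances from Tara: Bao:1, Beata:2, Omar:2, Orla:2, Pablo:2, Rhea:2, Theo:2, Wes:1, Wiremu:2. Sum = 16.
n = 10, so closeness = 9/16.

9/16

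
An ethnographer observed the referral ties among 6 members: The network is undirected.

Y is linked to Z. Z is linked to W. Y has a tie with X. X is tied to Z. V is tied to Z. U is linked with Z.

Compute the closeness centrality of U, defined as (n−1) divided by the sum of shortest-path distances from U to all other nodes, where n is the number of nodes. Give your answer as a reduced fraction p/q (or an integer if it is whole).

5/9

Distances from U: V:2, W:2, X:2, Y:2, Z:1. Sum = 9.
n = 6, so closeness = 5/9.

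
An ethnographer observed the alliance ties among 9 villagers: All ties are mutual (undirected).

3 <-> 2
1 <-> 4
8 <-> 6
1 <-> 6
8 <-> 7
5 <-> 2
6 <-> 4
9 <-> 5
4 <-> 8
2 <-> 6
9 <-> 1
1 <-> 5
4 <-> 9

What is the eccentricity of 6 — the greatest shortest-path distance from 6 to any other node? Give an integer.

Distances from 6: 1:1, 2:1, 3:2, 4:1, 5:2, 7:2, 8:1, 9:2.
The largest is 2 (to 5, 9, 3, and 7), so the eccentricity of 6 is 2.

2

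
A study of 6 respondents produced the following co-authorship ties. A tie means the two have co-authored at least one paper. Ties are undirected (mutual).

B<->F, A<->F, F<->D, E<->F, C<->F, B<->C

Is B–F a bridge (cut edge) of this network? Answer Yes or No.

No

Even without that edge, B still reaches F via B – C – F, so the network stays connected. Not a bridge.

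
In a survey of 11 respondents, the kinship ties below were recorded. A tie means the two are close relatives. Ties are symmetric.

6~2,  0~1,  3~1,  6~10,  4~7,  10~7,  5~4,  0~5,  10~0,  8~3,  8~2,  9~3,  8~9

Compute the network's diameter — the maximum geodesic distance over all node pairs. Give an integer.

5

Eccentricity of each node (its greatest distance to any other): 0:3, 1:3, 2:4, 3:4, 4:5, 5:4, 6:3, 7:5, 8:5, 9:5, 10:4.
The maximum eccentricity is 5, realized for instance by the pair 4–9 via 4 – 5 – 0 – 1 – 3 – 9. So the diameter is 5.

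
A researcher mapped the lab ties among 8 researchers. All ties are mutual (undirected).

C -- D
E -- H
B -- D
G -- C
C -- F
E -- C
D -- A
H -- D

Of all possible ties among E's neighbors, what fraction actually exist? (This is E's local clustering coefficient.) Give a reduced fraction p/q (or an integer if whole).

0

E's neighbors: C and H (k = 2).
Possible neighbor pairs: C(2,2) = 1. Edges among them: none → e = 0.
Clustering(E) = 0/1.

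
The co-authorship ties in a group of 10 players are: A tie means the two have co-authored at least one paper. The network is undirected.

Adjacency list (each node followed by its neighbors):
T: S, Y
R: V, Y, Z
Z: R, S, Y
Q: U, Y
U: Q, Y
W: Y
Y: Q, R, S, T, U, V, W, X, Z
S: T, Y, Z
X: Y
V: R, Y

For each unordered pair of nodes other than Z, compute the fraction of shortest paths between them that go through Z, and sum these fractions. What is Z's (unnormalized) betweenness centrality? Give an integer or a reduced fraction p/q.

Pairs whose geodesics pass through Z — S–R: 1/2.
All other pairs contribute 0.
Summing the contributions gives betweenness(Z) = 1/2.

1/2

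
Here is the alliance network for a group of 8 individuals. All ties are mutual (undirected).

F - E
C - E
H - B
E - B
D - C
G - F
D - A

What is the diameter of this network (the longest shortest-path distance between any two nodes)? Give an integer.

5

Eccentricity of each node (its greatest distance to any other): A:5, B:4, C:3, D:4, E:3, F:4, G:5, H:5.
The maximum eccentricity is 5, realized for instance by the pair A–H via A – D – C – E – B – H. So the diameter is 5.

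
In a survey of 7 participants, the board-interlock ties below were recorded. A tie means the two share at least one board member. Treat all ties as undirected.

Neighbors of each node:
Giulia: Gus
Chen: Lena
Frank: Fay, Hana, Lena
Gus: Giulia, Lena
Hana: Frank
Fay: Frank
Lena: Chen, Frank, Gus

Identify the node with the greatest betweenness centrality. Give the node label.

Unnormalized betweenness of each node: Chen:0, Fay:0, Frank:9, Giulia:0, Gus:5, Hana:0, Lena:11.
Lena has the largest value, 11, making it the main broker — the node through which the most shortest paths run.

Lena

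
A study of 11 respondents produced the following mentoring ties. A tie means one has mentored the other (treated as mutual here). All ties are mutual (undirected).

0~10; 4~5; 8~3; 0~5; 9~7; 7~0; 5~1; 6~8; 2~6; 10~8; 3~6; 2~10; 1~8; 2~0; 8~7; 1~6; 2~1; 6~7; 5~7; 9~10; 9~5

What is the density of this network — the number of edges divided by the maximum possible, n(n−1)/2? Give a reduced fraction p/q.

There are 21 edges and 11 nodes, so the maximum possible is C(11,2) = 55.
Density = 21/55.

21/55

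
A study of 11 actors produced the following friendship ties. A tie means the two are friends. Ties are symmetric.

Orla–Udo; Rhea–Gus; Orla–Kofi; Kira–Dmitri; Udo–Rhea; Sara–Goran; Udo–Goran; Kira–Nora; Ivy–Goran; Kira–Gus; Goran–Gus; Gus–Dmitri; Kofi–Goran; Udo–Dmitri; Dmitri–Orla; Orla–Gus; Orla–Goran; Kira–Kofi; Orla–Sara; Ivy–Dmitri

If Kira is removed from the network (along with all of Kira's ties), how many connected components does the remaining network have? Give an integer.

Without Kira, the remaining ties split the others into: {Dmitri, Goran, Gus, Ivy, Kofi, Orla, Rhea, Sara, Udo}; {Nora}.
That's 2 separate components.

2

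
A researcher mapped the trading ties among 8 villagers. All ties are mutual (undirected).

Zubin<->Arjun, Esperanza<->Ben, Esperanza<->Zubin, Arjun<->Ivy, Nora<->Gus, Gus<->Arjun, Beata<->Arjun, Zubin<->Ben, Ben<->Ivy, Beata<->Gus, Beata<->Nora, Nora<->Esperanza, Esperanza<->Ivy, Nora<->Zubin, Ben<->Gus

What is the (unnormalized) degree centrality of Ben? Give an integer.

Ben is directly tied to Esperanza, Gus, Ivy, and Zubin. That is 4 neighbors, so the degree of Ben is 4.

4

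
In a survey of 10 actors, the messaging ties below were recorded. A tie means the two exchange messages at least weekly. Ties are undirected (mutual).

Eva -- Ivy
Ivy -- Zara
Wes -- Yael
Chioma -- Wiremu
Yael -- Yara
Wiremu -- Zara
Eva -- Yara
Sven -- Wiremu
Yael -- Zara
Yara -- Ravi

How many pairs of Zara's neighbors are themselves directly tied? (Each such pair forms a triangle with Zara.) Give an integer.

0

Zara's neighbors are Ivy, Wiremu, and Yael, but none of them are tied to each other, so no triangle contains Zara.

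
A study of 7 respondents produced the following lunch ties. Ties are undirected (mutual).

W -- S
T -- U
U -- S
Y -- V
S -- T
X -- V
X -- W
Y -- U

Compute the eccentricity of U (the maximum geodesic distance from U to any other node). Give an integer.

Distances from U: S:1, T:1, V:2, W:2, X:3, Y:1.
The largest is 3 (to X), so the eccentricity of U is 3.

3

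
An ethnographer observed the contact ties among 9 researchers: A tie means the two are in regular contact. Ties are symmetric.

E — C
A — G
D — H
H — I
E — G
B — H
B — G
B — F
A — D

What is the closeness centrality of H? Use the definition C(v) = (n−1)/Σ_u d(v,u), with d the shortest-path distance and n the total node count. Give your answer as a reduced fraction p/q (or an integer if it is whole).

Distances from H: A:2, B:1, C:4, D:1, E:3, F:2, G:2, I:1. Sum = 16.
n = 9, so closeness = 8/16 = 1/2.

1/2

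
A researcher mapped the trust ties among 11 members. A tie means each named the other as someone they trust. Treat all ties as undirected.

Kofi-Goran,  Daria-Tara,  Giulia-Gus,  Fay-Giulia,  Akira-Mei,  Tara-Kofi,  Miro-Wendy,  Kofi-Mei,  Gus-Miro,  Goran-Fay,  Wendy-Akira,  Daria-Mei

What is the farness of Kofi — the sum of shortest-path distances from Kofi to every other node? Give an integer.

23

Distances from Kofi: Akira:2, Daria:2, Fay:2, Giulia:3, Goran:1, Gus:4, Mei:1, Miro:4, Tara:1, Wendy:3.
Sum = 2 + 2 + 2 + 3 + 1 + 4 + 1 + 4 + 1 + 3 = 23.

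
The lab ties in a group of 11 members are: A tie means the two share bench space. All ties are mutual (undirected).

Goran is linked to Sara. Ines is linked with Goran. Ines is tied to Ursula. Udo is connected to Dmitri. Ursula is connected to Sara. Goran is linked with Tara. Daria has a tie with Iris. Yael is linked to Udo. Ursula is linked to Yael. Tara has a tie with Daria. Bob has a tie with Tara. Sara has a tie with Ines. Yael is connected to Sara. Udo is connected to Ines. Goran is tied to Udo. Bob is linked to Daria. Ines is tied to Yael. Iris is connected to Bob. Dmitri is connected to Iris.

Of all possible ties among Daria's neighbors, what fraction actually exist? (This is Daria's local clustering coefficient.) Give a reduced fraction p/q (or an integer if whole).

Daria's neighbors: Bob, Iris, and Tara (k = 3).
Possible neighbor pairs: C(3,2) = 3. Edges among them: Bob–Iris, Bob–Tara → e = 2.
Clustering(Daria) = 2/3.

2/3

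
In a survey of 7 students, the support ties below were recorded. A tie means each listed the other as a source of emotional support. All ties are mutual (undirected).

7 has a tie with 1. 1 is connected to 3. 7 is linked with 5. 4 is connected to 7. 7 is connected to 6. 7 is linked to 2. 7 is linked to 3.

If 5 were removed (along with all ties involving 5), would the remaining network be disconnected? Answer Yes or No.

Even without 5, every remaining node can still reach every other (the residual graph is connected), so 5 is not a cut vertex.

No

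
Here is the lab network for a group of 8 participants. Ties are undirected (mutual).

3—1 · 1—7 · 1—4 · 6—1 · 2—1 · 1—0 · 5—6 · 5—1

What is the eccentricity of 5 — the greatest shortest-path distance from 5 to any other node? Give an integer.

2

Distances from 5: 0:2, 1:1, 2:2, 3:2, 4:2, 6:1, 7:2.
The largest is 2 (to 4, 0, 2, 7, and 3), so the eccentricity of 5 is 2.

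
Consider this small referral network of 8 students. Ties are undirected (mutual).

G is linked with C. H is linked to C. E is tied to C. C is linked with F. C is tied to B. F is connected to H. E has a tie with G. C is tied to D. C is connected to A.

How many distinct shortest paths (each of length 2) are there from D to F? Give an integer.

1

The shortest distance is 2, and the only length-2 path is D–C–F. So there is exactly 1 shortest path.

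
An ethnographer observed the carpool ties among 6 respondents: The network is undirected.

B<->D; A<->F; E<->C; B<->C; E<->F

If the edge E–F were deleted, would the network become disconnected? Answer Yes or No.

Yes

Without the E–F edge there is no alternate route between E and F, so the network disconnects. It is a bridge.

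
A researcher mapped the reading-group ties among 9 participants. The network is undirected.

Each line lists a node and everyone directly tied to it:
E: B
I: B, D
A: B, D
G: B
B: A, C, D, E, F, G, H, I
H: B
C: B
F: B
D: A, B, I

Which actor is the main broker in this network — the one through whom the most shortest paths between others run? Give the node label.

Unnormalized betweenness of each node: A:0, B:51/2, C:0, D:1/2, E:0, F:0, G:0, H:0, I:0.
B has the largest value, 51/2, making it the main broker — the node through which the most shortest paths run.

B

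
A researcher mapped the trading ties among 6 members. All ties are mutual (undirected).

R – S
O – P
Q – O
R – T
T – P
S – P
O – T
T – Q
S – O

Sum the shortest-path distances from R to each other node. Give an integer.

Distances from R: O:2, P:2, Q:2, S:1, T:1.
Sum = 2 + 2 + 2 + 1 + 1 = 8.

8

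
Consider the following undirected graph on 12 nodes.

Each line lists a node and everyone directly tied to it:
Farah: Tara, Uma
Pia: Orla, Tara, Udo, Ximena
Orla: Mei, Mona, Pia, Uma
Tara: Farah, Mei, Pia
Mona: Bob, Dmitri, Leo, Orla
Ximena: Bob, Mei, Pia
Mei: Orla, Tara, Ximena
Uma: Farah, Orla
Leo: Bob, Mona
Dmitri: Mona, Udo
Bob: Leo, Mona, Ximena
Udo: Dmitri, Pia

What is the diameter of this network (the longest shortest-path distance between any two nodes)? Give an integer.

4

Eccentricity of each node (its greatest distance to any other): Bob:4, Dmitri:4, Farah:4, Leo:4, Mei:3, Mona:3, Orla:2, Pia:3, Tara:4, Udo:3, Uma:3, Ximena:3.
The maximum eccentricity is 4, realized for instance by the pair Dmitri–Farah via Dmitri – Udo – Pia – Tara – Farah. So the diameter is 4.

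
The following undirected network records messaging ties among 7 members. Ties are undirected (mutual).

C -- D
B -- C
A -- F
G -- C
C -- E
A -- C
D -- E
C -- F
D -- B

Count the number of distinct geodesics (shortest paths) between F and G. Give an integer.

1

The shortest distance is 2, and the only length-2 path is F–C–G. So there is exactly 1 shortest path.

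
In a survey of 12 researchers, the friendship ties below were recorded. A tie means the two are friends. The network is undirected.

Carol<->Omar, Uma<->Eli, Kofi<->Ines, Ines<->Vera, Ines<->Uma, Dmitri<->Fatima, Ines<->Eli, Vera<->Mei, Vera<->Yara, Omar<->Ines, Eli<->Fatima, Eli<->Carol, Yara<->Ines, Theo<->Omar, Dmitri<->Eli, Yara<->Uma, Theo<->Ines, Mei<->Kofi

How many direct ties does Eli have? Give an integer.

5

Eli is directly tied to Carol, Dmitri, Fatima, Ines, and Uma. That is 5 neighbors, so the degree of Eli is 5.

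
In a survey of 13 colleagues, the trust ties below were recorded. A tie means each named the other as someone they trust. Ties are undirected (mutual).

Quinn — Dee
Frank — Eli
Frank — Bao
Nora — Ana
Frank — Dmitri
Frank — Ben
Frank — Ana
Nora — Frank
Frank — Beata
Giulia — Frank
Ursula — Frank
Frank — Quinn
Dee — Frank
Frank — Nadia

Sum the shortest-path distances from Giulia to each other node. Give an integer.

23

Distances from Giulia: Ana:2, Bao:2, Beata:2, Ben:2, Dee:2, Dmitri:2, Eli:2, Frank:1, Nadia:2, Nora:2, Quinn:2, Ursula:2.
Sum = 2 + 2 + 2 + 2 + 2 + 2 + 2 + 1 + 2 + 2 + 2 + 2 = 23.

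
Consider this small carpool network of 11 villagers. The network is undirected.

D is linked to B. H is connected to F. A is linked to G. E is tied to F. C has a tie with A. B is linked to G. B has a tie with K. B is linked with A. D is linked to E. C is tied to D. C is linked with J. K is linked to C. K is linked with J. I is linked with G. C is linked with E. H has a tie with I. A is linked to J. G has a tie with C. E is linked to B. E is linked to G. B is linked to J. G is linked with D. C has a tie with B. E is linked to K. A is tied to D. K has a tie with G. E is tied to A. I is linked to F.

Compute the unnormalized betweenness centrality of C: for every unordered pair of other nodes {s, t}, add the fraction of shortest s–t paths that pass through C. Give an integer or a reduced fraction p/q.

Pairs whose geodesics pass through C — H–J: 2/8; F–J: 1/4; I–J: 1/4; K–A: 1/5; K–D: 1/4; J–E: 1/4; J–D: 1/3; J–G: 1/4.
All other pairs contribute 0.
Summing the contributions gives betweenness(C) = 61/30.

61/30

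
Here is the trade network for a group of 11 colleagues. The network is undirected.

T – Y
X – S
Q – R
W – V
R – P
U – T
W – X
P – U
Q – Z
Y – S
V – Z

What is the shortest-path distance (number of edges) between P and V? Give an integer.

4

One shortest route is P – R – Q – Z – V, which uses 4 edges, and at distance 3 from P we only reach {Y, Z}, which does not include V. So d(P,V) = 4.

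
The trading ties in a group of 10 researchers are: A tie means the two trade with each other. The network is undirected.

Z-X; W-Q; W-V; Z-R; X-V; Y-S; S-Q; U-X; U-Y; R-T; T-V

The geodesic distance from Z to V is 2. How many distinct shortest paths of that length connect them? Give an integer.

The shortest distance is 2, and the only length-2 path is Z–X–V. So there is exactly 1 shortest path.

1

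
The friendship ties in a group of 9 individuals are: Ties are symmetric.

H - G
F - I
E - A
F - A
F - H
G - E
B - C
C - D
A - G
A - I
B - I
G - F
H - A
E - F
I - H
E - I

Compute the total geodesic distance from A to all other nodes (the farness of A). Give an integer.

14

Distances from A: B:2, C:3, D:4, E:1, F:1, G:1, H:1, I:1.
Sum = 2 + 3 + 4 + 1 + 1 + 1 + 1 + 1 = 14.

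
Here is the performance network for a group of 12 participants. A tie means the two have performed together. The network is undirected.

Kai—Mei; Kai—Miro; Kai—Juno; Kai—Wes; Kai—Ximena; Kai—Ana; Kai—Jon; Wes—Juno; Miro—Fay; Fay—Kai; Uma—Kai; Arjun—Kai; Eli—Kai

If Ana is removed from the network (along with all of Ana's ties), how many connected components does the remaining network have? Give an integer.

Ana's neighbors (Kai) remain reachable from one another through other ties, so the rest of the network stays in one piece.

1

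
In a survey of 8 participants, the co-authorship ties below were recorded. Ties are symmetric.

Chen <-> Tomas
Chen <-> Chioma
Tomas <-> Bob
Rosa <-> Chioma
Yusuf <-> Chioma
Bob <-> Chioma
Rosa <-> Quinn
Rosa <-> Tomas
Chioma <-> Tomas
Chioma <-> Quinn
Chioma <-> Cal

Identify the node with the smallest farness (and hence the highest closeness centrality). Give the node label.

Farness (sum of distances to all others) for each node — Bob:12, Cal:13, Chen:12, Chioma:7, Quinn:12, Rosa:11, Tomas:10, Yusuf:13.
The smallest farness is 7, for Chioma, so Chioma has the highest closeness.

Chioma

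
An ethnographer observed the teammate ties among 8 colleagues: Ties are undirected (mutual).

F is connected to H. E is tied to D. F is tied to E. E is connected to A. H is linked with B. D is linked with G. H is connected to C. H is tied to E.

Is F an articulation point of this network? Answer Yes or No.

No

Even without F, every remaining node can still reach every other (the residual graph is connected), so F is not a cut vertex.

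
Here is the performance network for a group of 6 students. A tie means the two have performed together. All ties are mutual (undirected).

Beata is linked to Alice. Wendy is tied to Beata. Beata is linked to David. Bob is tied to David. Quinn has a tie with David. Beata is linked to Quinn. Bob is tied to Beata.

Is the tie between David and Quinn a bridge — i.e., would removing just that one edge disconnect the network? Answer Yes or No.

No

Even without that edge, David still reaches Quinn via David – Beata – Quinn, so the network stays connected. Not a bridge.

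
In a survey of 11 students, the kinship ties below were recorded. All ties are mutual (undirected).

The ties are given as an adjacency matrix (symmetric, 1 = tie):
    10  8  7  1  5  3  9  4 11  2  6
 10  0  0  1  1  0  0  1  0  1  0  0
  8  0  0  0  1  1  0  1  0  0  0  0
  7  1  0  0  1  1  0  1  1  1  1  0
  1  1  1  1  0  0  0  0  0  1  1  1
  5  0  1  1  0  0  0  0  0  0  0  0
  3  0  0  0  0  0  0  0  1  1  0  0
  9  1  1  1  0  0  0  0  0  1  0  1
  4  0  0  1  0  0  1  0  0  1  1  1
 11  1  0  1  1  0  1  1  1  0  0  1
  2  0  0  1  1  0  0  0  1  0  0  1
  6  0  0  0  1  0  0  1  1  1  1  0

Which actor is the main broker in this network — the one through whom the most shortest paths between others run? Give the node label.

Unnormalized betweenness of each node: 1:2269/420, 2:201/280, 3:0, 4:433/140, 5:11/24, 6:107/60, 7:8083/840, 8:52/35, 9:2963/840, 10:1/5, 11:1619/210.
7 has the largest value, 8083/840, making it the main broker — the node through which the most shortest paths run.

7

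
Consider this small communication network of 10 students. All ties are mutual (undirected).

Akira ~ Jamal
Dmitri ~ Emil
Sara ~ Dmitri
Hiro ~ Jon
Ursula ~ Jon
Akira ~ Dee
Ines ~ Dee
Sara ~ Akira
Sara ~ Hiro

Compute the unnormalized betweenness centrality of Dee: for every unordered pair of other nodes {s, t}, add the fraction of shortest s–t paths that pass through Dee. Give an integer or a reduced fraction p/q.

Pairs whose geodesics pass through Dee — Ines–Akira: 1; Ines–Sara: 1; Ines–Jon: 1; Ines–Dmitri: 1; Ines–Emil: 1; Ines–Ursula: 1; Ines–Hiro: 1; Ines–Jamal: 1.
All other pairs contribute 0.
Summing the contributions gives betweenness(Dee) = 8.

8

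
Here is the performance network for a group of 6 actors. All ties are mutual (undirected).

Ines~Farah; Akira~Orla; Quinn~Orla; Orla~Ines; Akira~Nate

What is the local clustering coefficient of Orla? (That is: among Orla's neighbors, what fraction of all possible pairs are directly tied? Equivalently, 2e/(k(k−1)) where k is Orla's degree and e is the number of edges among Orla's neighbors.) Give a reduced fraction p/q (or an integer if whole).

Orla's neighbors: Akira, Ines, and Quinn (k = 3).
Possible neighbor pairs: C(3,2) = 3. Edges among them: none → e = 0.
Clustering(Orla) = 0/3 = 0.

0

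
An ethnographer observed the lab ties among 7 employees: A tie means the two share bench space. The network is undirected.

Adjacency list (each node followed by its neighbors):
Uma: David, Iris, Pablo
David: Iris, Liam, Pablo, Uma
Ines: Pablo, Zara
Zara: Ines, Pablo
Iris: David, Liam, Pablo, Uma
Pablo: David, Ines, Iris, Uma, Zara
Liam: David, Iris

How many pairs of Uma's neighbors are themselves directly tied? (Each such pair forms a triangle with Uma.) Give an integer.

Uma's neighbors: David, Iris, and Pablo.
Neighbor pairs that are themselves tied: Uma–David–Iris; Uma–David–Pablo; Uma–Iris–Pablo. Each forms one triangle with Uma, for 3 in total.

3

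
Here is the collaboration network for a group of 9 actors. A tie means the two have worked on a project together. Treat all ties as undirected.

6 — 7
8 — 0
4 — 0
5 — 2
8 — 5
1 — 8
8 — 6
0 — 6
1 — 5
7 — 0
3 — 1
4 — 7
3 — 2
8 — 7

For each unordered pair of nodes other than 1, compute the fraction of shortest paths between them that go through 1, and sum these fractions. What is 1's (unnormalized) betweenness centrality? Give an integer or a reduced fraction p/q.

Pairs whose geodesics pass through 1 — 3–5: 1/2; 3–0: 1; 3–8: 1; 3–6: 1; 3–4: 2/2; 3–7: 1.
All other pairs contribute 0.
Summing the contributions gives betweenness(1) = 11/2.

11/2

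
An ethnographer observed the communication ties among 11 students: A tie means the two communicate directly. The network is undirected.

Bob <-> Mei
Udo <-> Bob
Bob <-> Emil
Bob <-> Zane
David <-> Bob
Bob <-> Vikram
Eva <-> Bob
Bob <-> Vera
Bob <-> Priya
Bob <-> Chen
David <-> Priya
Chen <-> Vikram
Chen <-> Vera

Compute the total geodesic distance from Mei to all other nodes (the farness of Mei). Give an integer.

19

Distances from Mei: Bob:1, Chen:2, David:2, Emil:2, Eva:2, Priya:2, Udo:2, Vera:2, Vikram:2, Zane:2.
Sum = 1 + 2 + 2 + 2 + 2 + 2 + 2 + 2 + 2 + 2 = 19.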